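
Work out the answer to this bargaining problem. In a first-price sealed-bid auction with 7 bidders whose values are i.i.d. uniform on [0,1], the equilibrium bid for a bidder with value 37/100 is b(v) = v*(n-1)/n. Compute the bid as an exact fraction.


Step 1: The symmetric BNE bidding function is b(v) = v * (n-1) / n
Step 2: Substitute v = 37/100 and n = 7
Step 3: b = 37/100 * 6/7
Step 4: b = 111/350

111/350


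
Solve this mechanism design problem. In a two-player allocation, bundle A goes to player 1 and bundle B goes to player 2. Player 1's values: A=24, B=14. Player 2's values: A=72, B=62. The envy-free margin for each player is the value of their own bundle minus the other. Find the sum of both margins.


Step 1: Player 1's margin = v1(A) - v1(B) = 24 - 14 = 10
Step 2: Player 2's margin = v2(B) - v2(A) = 62 - 72 = -10
Step 3: Total margin = 10 + -10 = 0

0


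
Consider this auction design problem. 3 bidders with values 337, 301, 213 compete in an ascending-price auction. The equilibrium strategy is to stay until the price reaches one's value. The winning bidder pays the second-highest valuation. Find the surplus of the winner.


Step 1: Identify the highest value: 337
Step 2: Identify the second-highest value: 301
Step 3: The final price = second-highest value = 301
Step 4: Surplus = 337 - 301 = 36

36


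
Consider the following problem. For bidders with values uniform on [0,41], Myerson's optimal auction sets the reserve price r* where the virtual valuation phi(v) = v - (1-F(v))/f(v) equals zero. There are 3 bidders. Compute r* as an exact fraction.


Step 1: For U[0,41], F(v) = v/41 and f(v) = 1/41
Step 2: phi(v) = v - (1 - v/41)/(1/41) = v - (41 - v) = 2v - 41
Step 3: Set phi(r*) = 0: 2r* - 41 = 0
Step 4: r* = 41/2 (the number of bidders n = 3 does not enter)

41/2


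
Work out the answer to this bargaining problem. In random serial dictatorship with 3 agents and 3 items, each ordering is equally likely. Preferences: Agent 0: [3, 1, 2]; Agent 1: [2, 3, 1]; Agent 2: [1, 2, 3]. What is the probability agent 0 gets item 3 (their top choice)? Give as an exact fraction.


Step 1: Agent 0 wants item 3
Step 2: There are 6 possible orderings of agents
Step 3: In 6 orderings, agent 0 gets item 3
Step 4: Probability = 6/6 = 1

1


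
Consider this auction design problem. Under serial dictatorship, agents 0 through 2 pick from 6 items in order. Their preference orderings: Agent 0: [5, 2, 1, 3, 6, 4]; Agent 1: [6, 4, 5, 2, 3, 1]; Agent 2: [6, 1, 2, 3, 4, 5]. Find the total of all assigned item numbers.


Step 1: Agent 0 picks item 5
Step 2: Agent 1 picks item 6
Step 3: Agent 2 picks item 1
Step 4: Sum = 5 + 6 + 1 = 12

12


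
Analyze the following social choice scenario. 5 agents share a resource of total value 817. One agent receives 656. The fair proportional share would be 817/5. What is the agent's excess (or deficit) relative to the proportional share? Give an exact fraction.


Step 1: Proportional share = 817/5
Step 2: Agent's actual allocation = 656
Step 3: Excess = 656 - 817/5 = 2463/5

2463/5


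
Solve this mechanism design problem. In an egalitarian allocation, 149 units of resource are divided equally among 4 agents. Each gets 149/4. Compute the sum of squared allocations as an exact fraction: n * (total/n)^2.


Step 1: Each agent's share = 149/4
Step 2: Square of each share = (149/4)^2 = 22201/16
Step 3: Sum of squares = 4 * 22201/16 = 22201/4

22201/4


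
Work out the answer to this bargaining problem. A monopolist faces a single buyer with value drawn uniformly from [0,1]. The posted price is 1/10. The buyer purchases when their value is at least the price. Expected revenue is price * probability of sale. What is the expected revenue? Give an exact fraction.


Step 1: Posted price r = 1/10, value support [0,1]
Step 2: P(v >= r) = (1 - 1/10)/1 = 9/10
Step 3: Expected revenue = r * P(v >= r) = 1/10 * 9/10
Step 4: Revenue = 9/100

9/100


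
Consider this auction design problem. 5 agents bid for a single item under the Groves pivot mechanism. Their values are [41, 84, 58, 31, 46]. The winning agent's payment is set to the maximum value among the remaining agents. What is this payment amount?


Step 1: The efficient winner is agent 1 with value 84
Step 2: Other agents' values: [41, 58, 31, 46]
Step 3: Pivot payment = max(others) = 58
Step 4: The winner pays 58

58


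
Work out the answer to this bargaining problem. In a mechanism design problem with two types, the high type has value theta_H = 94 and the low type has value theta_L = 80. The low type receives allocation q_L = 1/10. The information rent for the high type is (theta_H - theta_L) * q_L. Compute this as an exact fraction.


Step 1: theta_H - theta_L = 94 - 80 = 14
Step 2: Information rent = (theta_H - theta_L) * q_L
Step 3: = 14 * 1/10
Step 4: = 7/5

7/5


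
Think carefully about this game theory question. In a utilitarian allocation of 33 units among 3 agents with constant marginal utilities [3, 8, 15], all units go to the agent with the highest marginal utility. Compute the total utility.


Step 1: The marginal utilities are [3, 8, 15]
Step 2: The highest marginal utility is 15
Step 3: All 33 units go to that agent
Step 4: Total utility = 15 * 33 = 495

495


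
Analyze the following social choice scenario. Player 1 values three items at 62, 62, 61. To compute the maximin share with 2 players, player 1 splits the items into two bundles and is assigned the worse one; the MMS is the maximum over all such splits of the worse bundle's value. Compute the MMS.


Step 1: Item values = 62, 62, 61
Step 2: Enumerate all 2-bundle partitions and take the smaller bundle:
  Partition 1: {62} vs {62,61} -> bundles 62, 123; min = 62
  Partition 2: {62} vs {62,61} -> bundles 62, 123; min = 62
  Partition 3: {61} vs {62,62} -> bundles 61, 124; min = 61
Step 3: MMS = max(62, 62, 61) = 62

62


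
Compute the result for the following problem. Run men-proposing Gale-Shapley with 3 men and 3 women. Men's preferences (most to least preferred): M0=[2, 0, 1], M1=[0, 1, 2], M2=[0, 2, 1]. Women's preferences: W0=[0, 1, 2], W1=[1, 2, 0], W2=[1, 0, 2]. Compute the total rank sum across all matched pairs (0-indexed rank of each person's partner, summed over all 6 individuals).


Step 1: Run Gale-Shapley (men propose, women hold best offer):
  M0 proposes to W2; she accepts
  M1 proposes to W0; she accepts
  M2 proposes to W0; rejected
  M2 proposes to W2; rejected
  M2 proposes to W1; she accepts
Step 2: Final matching: W0-M1, W1-M2, W2-M0
Step 3: 0-indexed ranks (man's rank of his match, then woman's): 0 + 1 + 2 + 1 + 0 + 1
Step 4: Total rank sum = 5

5


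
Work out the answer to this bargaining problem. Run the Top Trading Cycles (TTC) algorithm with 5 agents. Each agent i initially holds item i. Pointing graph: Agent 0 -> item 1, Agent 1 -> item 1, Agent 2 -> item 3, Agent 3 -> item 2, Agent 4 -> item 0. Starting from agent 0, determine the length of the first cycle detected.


Step 1: Trace the pointer graph from agent 0: 0 -> 1 -> 1
Step 2: A cycle is detected when we revisit agent 1
Step 3: The cycle is: 1 -> 1
Step 4: Cycle length = 1

1


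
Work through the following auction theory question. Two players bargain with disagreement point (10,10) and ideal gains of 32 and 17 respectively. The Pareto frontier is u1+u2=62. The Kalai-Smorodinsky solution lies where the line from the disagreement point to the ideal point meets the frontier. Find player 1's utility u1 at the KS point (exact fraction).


Step 1: At the KS point, (u1-d1)/r1 = (u2-d2)/r2 = t and u1+u2 = 62
Step 2: u1 = d1 + r1*t and u2 = d2 + r2*t, so (d1 + r1*t) + (d2 + r2*t) = 62
Step 3: t = (62 - 10 - 10)/(32 + 17) = 42/49 = 6/7
Step 4: u1 = d1 + r1*t = 10 + 32 * 6/7 = 262/7
Step 5: (Check: u2 = d2 + r2*t = 172/7; u1+u2 = 262/7 + 172/7 = 62, on the frontier.)

262/7


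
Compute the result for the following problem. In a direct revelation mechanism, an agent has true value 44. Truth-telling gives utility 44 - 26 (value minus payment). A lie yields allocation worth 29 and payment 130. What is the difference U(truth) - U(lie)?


Step 1: U(truth) = value - payment = 44 - 26 = 18
Step 2: U(lie) = allocation - payment = 29 - 130 = -101
Step 3: IC gap = 18 - (-101) = 119

119


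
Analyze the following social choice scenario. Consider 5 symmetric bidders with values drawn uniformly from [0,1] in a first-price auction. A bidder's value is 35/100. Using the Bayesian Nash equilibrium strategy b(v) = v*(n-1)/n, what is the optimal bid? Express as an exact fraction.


Step 1: The symmetric BNE bidding function is b(v) = v * (n-1) / n
Step 2: Substitute v = 7/20 and n = 5
Step 3: b = 7/20 * 4/5
Step 4: b = 7/25

7/25


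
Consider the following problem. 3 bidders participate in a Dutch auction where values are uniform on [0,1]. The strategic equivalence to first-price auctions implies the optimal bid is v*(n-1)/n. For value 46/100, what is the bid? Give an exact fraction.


Step 1: Dutch auctions are strategically equivalent to first-price auctions
Step 2: The equilibrium bid is b(v) = v*(n-1)/n
Step 3: b = 23/50 * 2/3
Step 4: b = 23/75

23/75


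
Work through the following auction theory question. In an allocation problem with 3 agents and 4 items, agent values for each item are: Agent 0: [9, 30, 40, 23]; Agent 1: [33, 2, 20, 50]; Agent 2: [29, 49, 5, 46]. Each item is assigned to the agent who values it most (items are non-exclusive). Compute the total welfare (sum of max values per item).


Step 1: For each item, find the maximum value among all agents.
Step 2: Item 0 -> Agent 1 (value 33)
Step 3: Item 1 -> Agent 2 (value 49)
Step 4: Item 2 -> Agent 0 (value 40)
Step 5: Item 3 -> Agent 1 (value 50)
Step 6: Total welfare = 33 + 49 + 40 + 50 = 172

172


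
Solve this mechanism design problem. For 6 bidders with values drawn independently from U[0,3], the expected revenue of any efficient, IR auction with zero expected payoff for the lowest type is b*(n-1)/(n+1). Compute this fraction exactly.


Step 1: By Revenue Equivalence, expected revenue = b*(n-1)/(n+1)
Step 2: Substituting n = 6, b = 3
Step 3: Revenue = 3*(6-1)/(6+1) = 3*5/7
Step 4: Revenue = 15/7

15/7


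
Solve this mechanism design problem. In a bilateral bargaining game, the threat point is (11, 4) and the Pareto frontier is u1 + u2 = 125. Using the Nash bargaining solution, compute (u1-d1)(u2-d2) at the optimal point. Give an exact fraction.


Step 1: The Nash solution splits surplus symmetrically above the disagreement point
Step 2: u1 = (total + d1 - d2)/2 = (125 + 11 - 4)/2 = 66
Step 3: u2 = (total - d1 + d2)/2 = (125 - 11 + 4)/2 = 59
Step 4: Nash product = (66 - 11) * (59 - 4)
Step 5: = 55 * 55 = 3025

3025


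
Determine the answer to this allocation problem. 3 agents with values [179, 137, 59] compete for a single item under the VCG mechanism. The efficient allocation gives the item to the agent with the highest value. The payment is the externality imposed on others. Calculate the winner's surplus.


Step 1: The winner is the agent with the highest value: agent 0 with value 179
Step 2: Values of other agents: [137, 59]
Step 3: VCG payment = max of others' values = 137
Step 4: Surplus = 179 - 137 = 42

42


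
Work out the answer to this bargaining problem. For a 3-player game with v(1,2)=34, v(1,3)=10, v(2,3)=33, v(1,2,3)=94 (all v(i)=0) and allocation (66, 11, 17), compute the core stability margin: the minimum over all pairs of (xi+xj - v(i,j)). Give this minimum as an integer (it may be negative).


Step 1: Slack for coalition (1,2): x1+x2 - v12 = 77 - 34 = 43
Step 2: Slack for coalition (1,3): x1+x3 - v13 = 83 - 10 = 73
Step 3: Slack for coalition (2,3): x2+x3 - v23 = 28 - 33 = -5
Step 4: Minimum slack = min(43, 73, -5) = -5, attained by (2,3); coalition (2,3) can block (slack < 0), so the allocation is not in the core

-5


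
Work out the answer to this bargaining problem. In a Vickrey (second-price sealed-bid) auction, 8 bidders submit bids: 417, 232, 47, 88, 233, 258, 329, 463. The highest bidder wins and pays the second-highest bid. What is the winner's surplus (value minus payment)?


Step 1: Sort bids in descending order: 463, 417, 329, 258, 233, 232, 88, 47
Step 2: The winning bid is the highest: 463
Step 3: The payment equals the second-highest bid: 417
Step 4: Surplus = winner's bid - payment = 463 - 417 = 46

46


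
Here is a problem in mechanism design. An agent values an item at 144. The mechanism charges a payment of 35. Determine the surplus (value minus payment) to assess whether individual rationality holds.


Step 1: Surplus = value - payment = 144 - 35 = 109
Step 2: IR is satisfied (surplus >= 0)

109


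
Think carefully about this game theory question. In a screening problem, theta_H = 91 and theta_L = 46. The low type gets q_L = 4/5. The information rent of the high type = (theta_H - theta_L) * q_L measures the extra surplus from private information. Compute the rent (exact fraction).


Step 1: theta_H - theta_L = 91 - 46 = 45
Step 2: Information rent = (theta_H - theta_L) * q_L
Step 3: = 45 * 4/5
Step 4: = 36

36


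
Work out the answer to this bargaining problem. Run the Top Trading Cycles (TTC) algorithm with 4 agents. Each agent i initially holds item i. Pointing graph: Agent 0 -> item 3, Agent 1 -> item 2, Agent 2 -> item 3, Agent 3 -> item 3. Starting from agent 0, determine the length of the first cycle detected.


Step 1: Trace the pointer graph from agent 0: 0 -> 3 -> 3
Step 2: A cycle is detected when we revisit agent 3
Step 3: The cycle is: 3 -> 3
Step 4: Cycle length = 1

1


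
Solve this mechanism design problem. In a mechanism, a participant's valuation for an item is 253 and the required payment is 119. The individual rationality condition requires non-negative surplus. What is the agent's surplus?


Step 1: Surplus = value - payment = 253 - 119 = 134
Step 2: IR is satisfied (surplus >= 0)

134


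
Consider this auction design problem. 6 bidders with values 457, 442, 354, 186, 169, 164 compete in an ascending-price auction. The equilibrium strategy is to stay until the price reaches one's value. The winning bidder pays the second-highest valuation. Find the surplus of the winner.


Step 1: Identify the highest value: 457
Step 2: Identify the second-highest value: 442
Step 3: The final price = second-highest value = 442
Step 4: Surplus = 457 - 442 = 15

15


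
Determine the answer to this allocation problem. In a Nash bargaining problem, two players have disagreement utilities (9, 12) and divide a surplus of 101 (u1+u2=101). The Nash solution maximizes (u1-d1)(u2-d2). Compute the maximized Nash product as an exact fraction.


Step 1: The Nash solution splits surplus symmetrically above the disagreement point
Step 2: u1 = (total + d1 - d2)/2 = (101 + 9 - 12)/2 = 49
Step 3: u2 = (total - d1 + d2)/2 = (101 - 9 + 12)/2 = 52
Step 4: Nash product = (49 - 9) * (52 - 12)
Step 5: = 40 * 40 = 1600

1600


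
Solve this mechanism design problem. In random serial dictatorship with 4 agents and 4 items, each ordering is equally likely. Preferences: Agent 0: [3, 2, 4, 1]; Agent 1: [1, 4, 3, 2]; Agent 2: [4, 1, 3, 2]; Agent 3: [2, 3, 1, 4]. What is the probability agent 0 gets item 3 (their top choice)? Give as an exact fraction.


Step 1: Agent 0 wants item 3
Step 2: There are 24 possible orderings of agents
Step 3: In 24 orderings, agent 0 gets item 3
Step 4: Probability = 24/24 = 1

1


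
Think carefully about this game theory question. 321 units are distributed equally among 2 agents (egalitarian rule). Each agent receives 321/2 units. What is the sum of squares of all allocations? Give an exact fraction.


Step 1: Each agent's share = 321/2
Step 2: Square of each share = (321/2)^2 = 103041/4
Step 3: Sum of squares = 2 * 103041/4 = 103041/2

103041/2


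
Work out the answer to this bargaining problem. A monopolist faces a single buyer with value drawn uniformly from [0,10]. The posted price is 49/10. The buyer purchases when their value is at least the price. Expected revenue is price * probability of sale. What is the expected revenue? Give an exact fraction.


Step 1: Posted price r = 49/10, value support [0,10]
Step 2: P(v >= r) = (10 - 49/10)/10 = 51/100
Step 3: Expected revenue = r * P(v >= r) = 49/10 * 51/100
Step 4: Revenue = 2499/1000

2499/1000


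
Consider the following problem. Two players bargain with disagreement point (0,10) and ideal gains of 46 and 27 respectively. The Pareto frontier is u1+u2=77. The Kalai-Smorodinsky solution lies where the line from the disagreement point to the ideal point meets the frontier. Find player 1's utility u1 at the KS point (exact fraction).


Step 1: At the KS point, (u1-d1)/r1 = (u2-d2)/r2 = t and u1+u2 = 77
Step 2: u1 = d1 + r1*t and u2 = d2 + r2*t, so (d1 + r1*t) + (d2 + r2*t) = 77
Step 3: t = (77 - 0 - 10)/(46 + 27) = 67/73
Step 4: u1 = d1 + r1*t = 0 + 46 * 67/73 = 3082/73
Step 5: (Check: u2 = d2 + r2*t = 2539/73; u1+u2 = 3082/73 + 2539/73 = 77, on the frontier.)

3082/73


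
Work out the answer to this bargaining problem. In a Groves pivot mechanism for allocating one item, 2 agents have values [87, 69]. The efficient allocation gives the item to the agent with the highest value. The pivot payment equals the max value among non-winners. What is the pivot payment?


Step 1: The efficient winner is agent 0 with value 87
Step 2: Other agents' values: [69]
Step 3: Pivot payment = max(others) = 69
Step 4: The winner pays 69

69


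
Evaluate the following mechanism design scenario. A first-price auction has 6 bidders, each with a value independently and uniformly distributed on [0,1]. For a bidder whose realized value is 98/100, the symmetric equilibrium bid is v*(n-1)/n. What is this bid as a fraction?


Step 1: The symmetric BNE bidding function is b(v) = v * (n-1) / n
Step 2: Substitute v = 49/50 and n = 6
Step 3: b = 49/50 * 5/6
Step 4: b = 49/60

49/60


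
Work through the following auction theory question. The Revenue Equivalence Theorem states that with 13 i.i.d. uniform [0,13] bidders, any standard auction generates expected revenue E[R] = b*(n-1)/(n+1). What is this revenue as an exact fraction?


Step 1: By Revenue Equivalence, expected revenue = b*(n-1)/(n+1)
Step 2: Substituting n = 13, b = 13
Step 3: Revenue = 13*(13-1)/(13+1) = 13*12/14
Step 4: Revenue = 156/14 = 78/7

78/7


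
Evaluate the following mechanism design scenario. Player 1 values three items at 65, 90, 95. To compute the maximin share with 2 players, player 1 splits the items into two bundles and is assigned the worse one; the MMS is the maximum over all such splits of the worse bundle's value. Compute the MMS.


Step 1: Item values = 65, 90, 95
Step 2: Enumerate all 2-bundle partitions and take the smaller bundle:
  Partition 1: {65} vs {90,95} -> bundles 65, 185; min = 65
  Partition 2: {90} vs {65,95} -> bundles 90, 160; min = 90
  Partition 3: {95} vs {65,90} -> bundles 95, 155; min = 95
Step 3: MMS = max(65, 90, 95) = 95

95


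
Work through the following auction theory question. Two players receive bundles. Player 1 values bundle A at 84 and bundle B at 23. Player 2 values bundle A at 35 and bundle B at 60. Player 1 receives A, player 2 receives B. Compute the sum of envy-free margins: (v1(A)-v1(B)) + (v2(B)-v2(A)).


Step 1: Player 1's margin = v1(A) - v1(B) = 84 - 23 = 61
Step 2: Player 2's margin = v2(B) - v2(A) = 60 - 35 = 25
Step 3: Total margin = 61 + 25 = 86

86


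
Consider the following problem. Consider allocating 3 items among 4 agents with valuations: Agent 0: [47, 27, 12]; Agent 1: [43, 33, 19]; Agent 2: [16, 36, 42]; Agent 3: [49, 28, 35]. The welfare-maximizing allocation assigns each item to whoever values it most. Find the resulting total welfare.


Step 1: For each item, find the maximum value among all agents.
Step 2: Item 0 -> Agent 3 (value 49)
Step 3: Item 1 -> Agent 2 (value 36)
Step 4: Item 2 -> Agent 2 (value 42)
Step 5: Total welfare = 49 + 36 + 42 = 127

127


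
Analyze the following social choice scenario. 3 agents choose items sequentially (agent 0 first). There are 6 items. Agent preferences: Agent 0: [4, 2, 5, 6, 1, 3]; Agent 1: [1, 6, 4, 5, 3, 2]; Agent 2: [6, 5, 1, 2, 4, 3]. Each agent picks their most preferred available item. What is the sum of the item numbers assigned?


Step 1: Agent 0 picks item 4
Step 2: Agent 1 picks item 1
Step 3: Agent 2 picks item 6
Step 4: Sum = 4 + 1 + 6 = 11

11


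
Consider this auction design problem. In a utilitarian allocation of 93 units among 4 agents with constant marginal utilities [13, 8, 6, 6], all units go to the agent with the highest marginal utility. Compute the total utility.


Step 1: The marginal utilities are [13, 8, 6, 6]
Step 2: The highest marginal utility is 13
Step 3: All 93 units go to that agent
Step 4: Total utility = 13 * 93 = 1209

1209


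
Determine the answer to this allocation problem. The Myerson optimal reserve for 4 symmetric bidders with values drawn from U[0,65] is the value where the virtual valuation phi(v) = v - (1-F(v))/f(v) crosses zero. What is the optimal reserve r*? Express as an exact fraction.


Step 1: For U[0,65], F(v) = v/65 and f(v) = 1/65
Step 2: phi(v) = v - (1 - v/65)/(1/65) = v - (65 - v) = 2v - 65
Step 3: Set phi(r*) = 0: 2r* - 65 = 0
Step 4: r* = 65/2 (the number of bidders n = 4 does not enter)

65/2


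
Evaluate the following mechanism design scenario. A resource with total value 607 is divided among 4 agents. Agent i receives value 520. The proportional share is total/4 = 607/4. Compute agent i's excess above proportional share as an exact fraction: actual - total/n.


Step 1: Proportional share = 607/4
Step 2: Agent's actual allocation = 520
Step 3: Excess = 520 - 607/4 = 1473/4

1473/4


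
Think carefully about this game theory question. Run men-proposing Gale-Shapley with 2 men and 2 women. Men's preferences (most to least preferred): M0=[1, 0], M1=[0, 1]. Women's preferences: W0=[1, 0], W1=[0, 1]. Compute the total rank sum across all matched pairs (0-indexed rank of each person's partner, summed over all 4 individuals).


Step 1: Run Gale-Shapley (men propose, women hold best offer):
  M0 proposes to W1; she accepts
  M1 proposes to W0; she accepts
Step 2: Final matching: W0-M1, W1-M0
Step 3: 0-indexed ranks (man's rank of his match, then woman's): 0 + 0 + 0 + 0
Step 4: Total rank sum = 0

0


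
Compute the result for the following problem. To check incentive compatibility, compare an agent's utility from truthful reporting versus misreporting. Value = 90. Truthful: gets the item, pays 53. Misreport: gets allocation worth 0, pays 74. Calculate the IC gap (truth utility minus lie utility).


Step 1: U(truth) = value - payment = 90 - 53 = 37
Step 2: U(lie) = allocation - payment = 0 - 74 = -74
Step 3: IC gap = 37 - (-74) = 111

111


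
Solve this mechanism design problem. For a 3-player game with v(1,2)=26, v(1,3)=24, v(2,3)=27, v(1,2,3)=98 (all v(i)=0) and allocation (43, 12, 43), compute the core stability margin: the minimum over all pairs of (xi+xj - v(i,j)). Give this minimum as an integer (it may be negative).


Step 1: Slack for coalition (1,2): x1+x2 - v12 = 55 - 26 = 29
Step 2: Slack for coalition (1,3): x1+x3 - v13 = 86 - 24 = 62
Step 3: Slack for coalition (2,3): x2+x3 - v23 = 55 - 27 = 28
Step 4: Minimum slack = min(29, 62, 28) = 28, attained by (2,3); no pair can gain by deviating, so the allocation is in the core

28


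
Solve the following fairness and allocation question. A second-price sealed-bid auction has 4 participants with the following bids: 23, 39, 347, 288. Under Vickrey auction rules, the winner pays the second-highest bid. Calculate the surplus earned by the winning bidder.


Step 1: Sort bids in descending order: 347, 288, 39, 23
Step 2: The winning bid is the highest: 347
Step 3: The payment equals the second-highest bid: 288
Step 4: Surplus = winner's bid - payment = 347 - 288 = 59

59


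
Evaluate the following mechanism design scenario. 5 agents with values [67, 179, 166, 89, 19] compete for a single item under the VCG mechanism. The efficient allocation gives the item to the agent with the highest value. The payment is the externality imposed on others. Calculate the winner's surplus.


Step 1: The winner is the agent with the highest value: agent 1 with value 179
Step 2: Values of other agents: [67, 166, 89, 19]
Step 3: VCG payment = max of others' values = 166
Step 4: Surplus = 179 - 166 = 13

13


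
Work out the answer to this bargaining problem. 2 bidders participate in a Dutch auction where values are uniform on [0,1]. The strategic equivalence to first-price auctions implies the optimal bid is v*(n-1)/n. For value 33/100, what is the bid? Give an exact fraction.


Step 1: Dutch auctions are strategically equivalent to first-price auctions
Step 2: The equilibrium bid is b(v) = v*(n-1)/n
Step 3: b = 33/100 * 1/2
Step 4: b = 33/200

33/200


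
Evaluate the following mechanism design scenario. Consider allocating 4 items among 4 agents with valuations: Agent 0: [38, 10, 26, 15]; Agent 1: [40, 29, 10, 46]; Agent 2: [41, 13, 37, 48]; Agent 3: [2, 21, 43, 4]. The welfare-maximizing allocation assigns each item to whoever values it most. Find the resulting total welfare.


Step 1: For each item, find the maximum value among all agents.
Step 2: Item 0 -> Agent 2 (value 41)
Step 3: Item 1 -> Agent 1 (value 29)
Step 4: Item 2 -> Agent 3 (value 43)
Step 5: Item 3 -> Agent 2 (value 48)
Step 6: Total welfare = 41 + 29 + 43 + 48 = 161

161


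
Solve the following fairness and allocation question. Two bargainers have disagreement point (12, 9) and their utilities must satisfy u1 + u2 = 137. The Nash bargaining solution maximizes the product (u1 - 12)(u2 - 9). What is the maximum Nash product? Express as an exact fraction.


Step 1: The Nash solution splits surplus symmetrically above the disagreement point
Step 2: u1 = (total + d1 - d2)/2 = (137 + 12 - 9)/2 = 70
Step 3: u2 = (total - d1 + d2)/2 = (137 - 12 + 9)/2 = 67
Step 4: Nash product = (70 - 12) * (67 - 9)
Step 5: = 58 * 58 = 3364

3364


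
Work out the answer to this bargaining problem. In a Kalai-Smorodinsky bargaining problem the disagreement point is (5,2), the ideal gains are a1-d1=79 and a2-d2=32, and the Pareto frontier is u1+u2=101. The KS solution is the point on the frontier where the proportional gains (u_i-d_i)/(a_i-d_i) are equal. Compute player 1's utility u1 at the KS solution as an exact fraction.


Step 1: At the KS point, (u1-d1)/r1 = (u2-d2)/r2 = t and u1+u2 = 101
Step 2: u1 = d1 + r1*t and u2 = d2 + r2*t, so (d1 + r1*t) + (d2 + r2*t) = 101
Step 3: t = (101 - 5 - 2)/(79 + 32) = 94/111
Step 4: u1 = d1 + r1*t = 5 + 79 * 94/111 = 7981/111
Step 5: (Check: u2 = d2 + r2*t = 3230/111; u1+u2 = 7981/111 + 3230/111 = 101, on the frontier.)

7981/111


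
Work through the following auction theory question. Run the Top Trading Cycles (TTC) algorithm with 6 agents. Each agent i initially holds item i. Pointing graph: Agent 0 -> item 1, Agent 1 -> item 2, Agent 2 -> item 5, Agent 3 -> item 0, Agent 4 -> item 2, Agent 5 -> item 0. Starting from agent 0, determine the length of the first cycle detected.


Step 1: Trace the pointer graph from agent 0: 0 -> 1 -> 2 -> 5 -> 0
Step 2: A cycle is detected when we revisit agent 0
Step 3: The cycle is: 0 -> 1 -> 2 -> 5 -> 0
Step 4: Cycle length = 4

4


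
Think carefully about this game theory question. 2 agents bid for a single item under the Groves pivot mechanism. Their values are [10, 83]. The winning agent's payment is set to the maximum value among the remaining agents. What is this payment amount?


Step 1: The efficient winner is agent 1 with value 83
Step 2: Other agents' values: [10]
Step 3: Pivot payment = max(others) = 10
Step 4: The winner pays 10

10


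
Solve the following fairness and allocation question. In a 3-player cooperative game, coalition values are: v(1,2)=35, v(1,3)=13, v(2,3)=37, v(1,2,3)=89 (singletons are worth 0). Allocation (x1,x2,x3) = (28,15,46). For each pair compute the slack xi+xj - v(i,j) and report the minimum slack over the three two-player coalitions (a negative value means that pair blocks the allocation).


Step 1: Slack for coalition (1,2): x1+x2 - v12 = 43 - 35 = 8
Step 2: Slack for coalition (1,3): x1+x3 - v13 = 74 - 13 = 61
Step 3: Slack for coalition (2,3): x2+x3 - v23 = 61 - 37 = 24
Step 4: Minimum slack = min(8, 61, 24) = 8, attained by (1,2); no pair can gain by deviating, so the allocation is in the core

8


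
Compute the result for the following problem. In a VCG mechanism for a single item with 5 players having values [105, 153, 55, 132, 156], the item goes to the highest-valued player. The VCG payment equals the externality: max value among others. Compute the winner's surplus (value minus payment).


Step 1: The winner is the agent with the highest value: agent 4 with value 156
Step 2: Values of other agents: [105, 153, 55, 132]
Step 3: VCG payment = max of others' values = 153
Step 4: Surplus = 156 - 153 = 3

3


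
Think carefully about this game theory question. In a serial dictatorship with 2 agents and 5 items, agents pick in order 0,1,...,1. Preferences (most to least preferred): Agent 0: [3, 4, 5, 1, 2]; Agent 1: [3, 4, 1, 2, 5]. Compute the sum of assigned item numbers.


Step 1: Agent 0 picks item 3
Step 2: Agent 1 picks item 4
Step 3: Sum = 3 + 4 = 7

7


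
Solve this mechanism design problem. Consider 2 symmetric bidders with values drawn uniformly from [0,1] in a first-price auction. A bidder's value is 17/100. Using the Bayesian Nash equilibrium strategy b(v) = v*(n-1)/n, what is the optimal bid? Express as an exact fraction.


Step 1: The symmetric BNE bidding function is b(v) = v * (n-1) / n
Step 2: Substitute v = 17/100 and n = 2
Step 3: b = 17/100 * 1/2
Step 4: b = 17/200

17/200


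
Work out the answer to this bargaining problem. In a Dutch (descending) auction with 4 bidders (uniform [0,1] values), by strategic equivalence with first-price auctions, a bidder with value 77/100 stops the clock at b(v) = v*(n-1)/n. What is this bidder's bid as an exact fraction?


Step 1: Dutch auctions are strategically equivalent to first-price auctions
Step 2: The equilibrium bid is b(v) = v*(n-1)/n
Step 3: b = 77/100 * 3/4
Step 4: b = 231/400

231/400


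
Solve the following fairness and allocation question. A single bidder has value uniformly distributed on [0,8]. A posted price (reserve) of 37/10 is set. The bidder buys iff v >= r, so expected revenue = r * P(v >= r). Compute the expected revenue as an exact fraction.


Step 1: Posted price r = 37/10, value support [0,8]
Step 2: P(v >= r) = (8 - 37/10)/8 = 43/80
Step 3: Expected revenue = r * P(v >= r) = 37/10 * 43/80
Step 4: Revenue = 1591/800

1591/800


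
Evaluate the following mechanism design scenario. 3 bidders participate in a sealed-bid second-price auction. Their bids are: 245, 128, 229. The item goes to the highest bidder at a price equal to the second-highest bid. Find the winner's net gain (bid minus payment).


Step 1: Sort bids in descending order: 245, 229, 128
Step 2: The winning bid is the highest: 245
Step 3: The payment equals the second-highest bid: 229
Step 4: Surplus = winner's bid - payment = 245 - 229 = 16

16


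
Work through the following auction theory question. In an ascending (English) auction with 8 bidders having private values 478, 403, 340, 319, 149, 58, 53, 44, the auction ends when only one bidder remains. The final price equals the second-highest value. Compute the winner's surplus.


Step 1: Identify the highest value: 478
Step 2: Identify the second-highest value: 403
Step 3: The final price = second-highest value = 403
Step 4: Surplus = 478 - 403 = 75

75


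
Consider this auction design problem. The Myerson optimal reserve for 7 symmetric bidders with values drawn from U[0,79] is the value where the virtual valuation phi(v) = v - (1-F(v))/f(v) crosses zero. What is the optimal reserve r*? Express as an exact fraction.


Step 1: For U[0,79], F(v) = v/79 and f(v) = 1/79
Step 2: phi(v) = v - (1 - v/79)/(1/79) = v - (79 - v) = 2v - 79
Step 3: Set phi(r*) = 0: 2r* - 79 = 0
Step 4: r* = 79/2 (the number of bidders n = 7 does not enter)

79/2


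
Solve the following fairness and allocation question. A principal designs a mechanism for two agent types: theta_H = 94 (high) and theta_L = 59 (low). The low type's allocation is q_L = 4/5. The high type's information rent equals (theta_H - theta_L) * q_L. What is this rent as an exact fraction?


Step 1: theta_H - theta_L = 94 - 59 = 35
Step 2: Information rent = (theta_H - theta_L) * q_L
Step 3: = 35 * 4/5
Step 4: = 28

28


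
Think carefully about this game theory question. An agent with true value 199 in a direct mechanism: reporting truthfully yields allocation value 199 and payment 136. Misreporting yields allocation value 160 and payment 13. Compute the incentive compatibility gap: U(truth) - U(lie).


Step 1: U(truth) = value - payment = 199 - 136 = 63
Step 2: U(lie) = allocation - payment = 160 - 13 = 147
Step 3: IC gap = 63 - 147 = -84

-84


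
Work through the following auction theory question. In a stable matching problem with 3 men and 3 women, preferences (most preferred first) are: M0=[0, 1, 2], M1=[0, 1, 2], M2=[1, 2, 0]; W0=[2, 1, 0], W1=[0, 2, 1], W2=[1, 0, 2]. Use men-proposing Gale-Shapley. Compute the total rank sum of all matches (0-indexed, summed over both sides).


Step 1: Run Gale-Shapley (men propose, women hold best offer):
  M0 proposes to W0; she accepts
  M1 proposes to W0; she switches from M0
  M2 proposes to W1; she accepts
  M0 proposes to W1; she switches from M2
  M2 proposes to W2; she accepts
Step 2: Final matching: W0-M1, W1-M0, W2-M2
Step 3: 0-indexed ranks (man's rank of his match, then woman's): 0 + 1 + 1 + 0 + 1 + 2
Step 4: Total rank sum = 5

5


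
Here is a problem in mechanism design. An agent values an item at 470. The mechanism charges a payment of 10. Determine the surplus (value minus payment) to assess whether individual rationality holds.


Step 1: Surplus = value - payment = 470 - 10 = 460
Step 2: IR is satisfied (surplus >= 0)

460


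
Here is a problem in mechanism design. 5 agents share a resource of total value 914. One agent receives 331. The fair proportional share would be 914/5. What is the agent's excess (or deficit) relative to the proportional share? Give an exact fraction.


Step 1: Proportional share = 914/5
Step 2: Agent's actual allocation = 331
Step 3: Excess = 331 - 914/5 = 741/5

741/5


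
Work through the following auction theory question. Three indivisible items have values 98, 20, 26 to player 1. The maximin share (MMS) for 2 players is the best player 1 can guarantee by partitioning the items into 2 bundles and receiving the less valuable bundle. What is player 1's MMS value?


Step 1: Item values = 98, 20, 26
Step 2: Enumerate all 2-bundle partitions and take the smaller bundle:
  Partition 1: {98} vs {20,26} -> bundles 98, 46; min = 46
  Partition 2: {20} vs {98,26} -> bundles 20, 124; min = 20
  Partition 3: {26} vs {98,20} -> bundles 26, 118; min = 26
Step 3: MMS = max(46, 20, 26) = 46

46


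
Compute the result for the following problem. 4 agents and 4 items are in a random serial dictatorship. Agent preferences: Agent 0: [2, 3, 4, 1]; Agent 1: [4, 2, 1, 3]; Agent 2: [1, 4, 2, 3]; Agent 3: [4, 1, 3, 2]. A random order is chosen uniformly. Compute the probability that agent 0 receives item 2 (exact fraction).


Step 1: Agent 0 wants item 2
Step 2: There are 24 possible orderings of agents
Step 3: In 19 orderings, agent 0 gets item 2
Step 4: Probability = 19/24

19/24


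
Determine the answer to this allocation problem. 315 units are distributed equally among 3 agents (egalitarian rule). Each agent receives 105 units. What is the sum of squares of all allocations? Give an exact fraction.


Step 1: Each agent's share = 315/3 = 105
Step 2: Square of each share = (105)^2 = 11025
Step 3: Sum of squares = 3 * 11025 = 33075

33075


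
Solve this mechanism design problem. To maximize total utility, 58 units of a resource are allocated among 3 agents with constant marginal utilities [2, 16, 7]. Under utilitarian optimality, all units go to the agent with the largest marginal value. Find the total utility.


Step 1: The marginal utilities are [2, 16, 7]
Step 2: The highest marginal utility is 16
Step 3: All 58 units go to that agent
Step 4: Total utility = 16 * 58 = 928

928


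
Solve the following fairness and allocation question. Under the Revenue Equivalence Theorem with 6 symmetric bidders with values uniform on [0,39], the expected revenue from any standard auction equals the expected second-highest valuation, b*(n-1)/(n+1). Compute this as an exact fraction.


Step 1: By Revenue Equivalence, expected revenue = b*(n-1)/(n+1)
Step 2: Substituting n = 6, b = 39
Step 3: Revenue = 39*(6-1)/(6+1) = 39*5/7
Step 4: Revenue = 195/7

195/7


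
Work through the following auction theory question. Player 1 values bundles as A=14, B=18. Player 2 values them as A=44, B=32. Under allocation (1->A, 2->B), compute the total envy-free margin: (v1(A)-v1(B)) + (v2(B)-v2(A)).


Step 1: Player 1's margin = v1(A) - v1(B) = 14 - 18 = -4
Step 2: Player 2's margin = v2(B) - v2(A) = 32 - 44 = -12
Step 3: Total margin = -4 + -12 = -16

-16


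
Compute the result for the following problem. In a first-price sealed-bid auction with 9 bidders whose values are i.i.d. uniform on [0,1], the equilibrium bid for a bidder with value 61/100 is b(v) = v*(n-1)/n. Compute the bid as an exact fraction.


Step 1: The symmetric BNE bidding function is b(v) = v * (n-1) / n
Step 2: Substitute v = 61/100 and n = 9
Step 3: b = 61/100 * 8/9
Step 4: b = 122/225

122/225


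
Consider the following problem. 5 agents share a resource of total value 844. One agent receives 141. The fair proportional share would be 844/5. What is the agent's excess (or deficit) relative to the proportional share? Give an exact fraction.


Step 1: Proportional share = 844/5
Step 2: Agent's actual allocation = 141
Step 3: Excess = 141 - 844/5 = -139/5

-139/5


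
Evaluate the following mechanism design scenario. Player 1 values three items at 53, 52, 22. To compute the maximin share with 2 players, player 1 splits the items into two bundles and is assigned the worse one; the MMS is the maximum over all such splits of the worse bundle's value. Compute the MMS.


Step 1: Item values = 53, 52, 22
Step 2: Enumerate all 2-bundle partitions and take the smaller bundle:
  Partition 1: {53} vs {52,22} -> bundles 53, 74; min = 53
  Partition 2: {52} vs {53,22} -> bundles 52, 75; min = 52
  Partition 3: {22} vs {53,52} -> bundles 22, 105; min = 22
Step 3: MMS = max(53, 52, 22) = 53

53


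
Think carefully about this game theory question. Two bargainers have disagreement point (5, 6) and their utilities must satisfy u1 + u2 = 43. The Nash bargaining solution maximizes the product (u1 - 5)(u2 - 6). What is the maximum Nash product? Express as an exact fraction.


Step 1: The Nash solution splits surplus symmetrically above the disagreement point
Step 2: u1 = (total + d1 - d2)/2 = (43 + 5 - 6)/2 = 21
Step 3: u2 = (total - d1 + d2)/2 = (43 - 5 + 6)/2 = 22
Step 4: Nash product = (21 - 5) * (22 - 6)
Step 5: = 16 * 16 = 256

256


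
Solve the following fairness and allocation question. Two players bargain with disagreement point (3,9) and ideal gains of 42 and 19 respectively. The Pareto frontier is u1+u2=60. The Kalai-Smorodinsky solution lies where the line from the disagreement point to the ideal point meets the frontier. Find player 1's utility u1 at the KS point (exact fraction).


Step 1: At the KS point, (u1-d1)/r1 = (u2-d2)/r2 = t and u1+u2 = 60
Step 2: u1 = d1 + r1*t and u2 = d2 + r2*t, so (d1 + r1*t) + (d2 + r2*t) = 60
Step 3: t = (60 - 3 - 9)/(42 + 19) = 48/61
Step 4: u1 = d1 + r1*t = 3 + 42 * 48/61 = 2199/61
Step 5: (Check: u2 = d2 + r2*t = 1461/61; u1+u2 = 2199/61 + 1461/61 = 60, on the frontier.)

2199/61


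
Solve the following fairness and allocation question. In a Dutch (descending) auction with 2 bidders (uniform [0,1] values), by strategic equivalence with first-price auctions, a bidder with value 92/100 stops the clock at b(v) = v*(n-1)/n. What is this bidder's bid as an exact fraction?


Step 1: Dutch auctions are strategically equivalent to first-price auctions
Step 2: The equilibrium bid is b(v) = v*(n-1)/n
Step 3: b = 23/25 * 1/2
Step 4: b = 23/50

23/50
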